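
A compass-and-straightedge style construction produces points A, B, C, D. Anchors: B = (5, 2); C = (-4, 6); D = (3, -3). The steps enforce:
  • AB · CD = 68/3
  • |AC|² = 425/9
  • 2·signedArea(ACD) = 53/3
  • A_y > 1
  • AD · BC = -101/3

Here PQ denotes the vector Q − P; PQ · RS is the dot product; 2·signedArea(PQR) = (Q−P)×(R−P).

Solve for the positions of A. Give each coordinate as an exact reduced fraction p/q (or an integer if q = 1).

1. A_x = 4/3  [2·signedArea(ACD) = 53/3 ∩ AB · CD = 68/3]
2. A_y = 5/3  [2·signedArea(ACD) = 53/3 ∩ AB · CD = 68/3]
   → A = (4/3, 5/3)

A = (4/3, 5/3)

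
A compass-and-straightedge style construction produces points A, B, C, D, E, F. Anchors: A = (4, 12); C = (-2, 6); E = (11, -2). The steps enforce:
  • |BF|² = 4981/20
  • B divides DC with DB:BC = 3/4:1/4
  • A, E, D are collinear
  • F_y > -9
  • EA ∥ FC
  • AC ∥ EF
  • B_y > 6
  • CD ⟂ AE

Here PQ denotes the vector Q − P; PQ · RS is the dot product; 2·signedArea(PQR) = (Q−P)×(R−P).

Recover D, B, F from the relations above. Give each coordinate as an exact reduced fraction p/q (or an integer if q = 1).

B = (-1/5, 69/10)
D = (26/5, 48/5)
F = (5, -8)

1. D_x = 26/5  [A, E, D are collinear ∩ CD ⟂ AE]
2. D_y = 48/5  [A, E, D are collinear ∩ CD ⟂ AE]
   → D = (26/5, 48/5)
3. B_x = -1/5  [B divides DC with DB:BC = 3/4:1/4]
4. B_y = 69/10  [B divides DC with DB:BC = 3/4:1/4]
   → B = (-1/5, 69/10)
5. F_x = 5  [EA ∥ FC ∩ AC ∥ EF]
6. F_y = -8  [EA ∥ FC ∩ AC ∥ EF]
   → F = (5, -8)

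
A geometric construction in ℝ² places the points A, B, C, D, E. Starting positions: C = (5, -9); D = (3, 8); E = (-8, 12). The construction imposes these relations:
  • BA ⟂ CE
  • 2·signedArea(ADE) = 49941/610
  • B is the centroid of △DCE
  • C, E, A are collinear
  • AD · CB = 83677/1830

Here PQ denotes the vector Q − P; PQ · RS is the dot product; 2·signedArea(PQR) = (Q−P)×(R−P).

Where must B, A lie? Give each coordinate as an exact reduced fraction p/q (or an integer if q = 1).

1. B_x = 0  [B is the centroid of △DCE]
2. B_y = 11/3  [B is the centroid of △DCE]
   → B = (0, 11/3)
3. A_x = -1253/610  [C, E, A are collinear ∩ BA ⟂ CE]
4. A_y = 1461/610  [C, E, A are collinear ∩ BA ⟂ CE]
   → A = (-1253/610, 1461/610)

A = (-1253/610, 1461/610)
B = (0, 11/3)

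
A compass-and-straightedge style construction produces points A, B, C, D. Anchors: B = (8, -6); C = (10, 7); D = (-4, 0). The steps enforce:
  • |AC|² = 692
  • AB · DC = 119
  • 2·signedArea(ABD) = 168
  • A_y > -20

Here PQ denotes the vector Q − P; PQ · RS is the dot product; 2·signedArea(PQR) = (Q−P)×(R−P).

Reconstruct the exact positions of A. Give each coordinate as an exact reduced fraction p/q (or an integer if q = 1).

A = (6, -19)

1. A_x = 6  [2·signedArea(ABD) = 168 ∩ AB · DC = 119]
2. A_y = -19  [2·signedArea(ABD) = 168 ∩ AB · DC = 119]
   → A = (6, -19)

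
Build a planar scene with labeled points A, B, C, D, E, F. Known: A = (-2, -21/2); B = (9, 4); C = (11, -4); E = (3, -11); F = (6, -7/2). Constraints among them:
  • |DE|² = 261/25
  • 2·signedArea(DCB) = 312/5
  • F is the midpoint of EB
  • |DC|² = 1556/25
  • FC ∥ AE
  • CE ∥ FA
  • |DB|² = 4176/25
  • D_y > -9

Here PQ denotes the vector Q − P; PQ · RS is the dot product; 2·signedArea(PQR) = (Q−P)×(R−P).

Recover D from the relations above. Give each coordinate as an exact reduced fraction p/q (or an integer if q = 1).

D = (21/5, -8)

1. D_x = 21/5  [line -8·x + -2·y + 88/5 = 0 ∩ |DE|² = 261/25]
2. D_y = -8  [line -8·x + -2·y + 88/5 = 0 ∩ |DE|² = 261/25]
   → D = (21/5, -8)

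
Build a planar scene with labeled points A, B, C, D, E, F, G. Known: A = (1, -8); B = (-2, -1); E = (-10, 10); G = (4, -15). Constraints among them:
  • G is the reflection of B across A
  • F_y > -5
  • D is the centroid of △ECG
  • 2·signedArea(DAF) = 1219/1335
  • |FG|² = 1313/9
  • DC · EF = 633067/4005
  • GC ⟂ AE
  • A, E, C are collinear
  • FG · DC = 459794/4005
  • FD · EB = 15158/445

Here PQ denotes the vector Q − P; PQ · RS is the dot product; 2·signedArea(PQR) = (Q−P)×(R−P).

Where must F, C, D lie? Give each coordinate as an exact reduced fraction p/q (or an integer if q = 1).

1. C_x = 2194/445  [A, E, C are collinear ∩ GC ⟂ AE]
2. C_y = -6422/445  [A, E, C are collinear ∩ GC ⟂ AE]
   → C = (2194/445, -6422/445)
3. D_x = -476/1335  [D is the centroid of △ECG]
4. D_y = -8647/1335  [D is the centroid of △ECG]
   → D = (-476/1335, -8647/1335)
5. F_x = -5/3  [FD · EB = 15158/445 ∩ DC · EF = 633067/4005]
6. F_y = -13/3  [FD · EB = 15158/445 ∩ DC · EF = 633067/4005]
   → F = (-5/3, -13/3)

C = (2194/445, -6422/445)
D = (-476/1335, -8647/1335)
F = (-5/3, -13/3)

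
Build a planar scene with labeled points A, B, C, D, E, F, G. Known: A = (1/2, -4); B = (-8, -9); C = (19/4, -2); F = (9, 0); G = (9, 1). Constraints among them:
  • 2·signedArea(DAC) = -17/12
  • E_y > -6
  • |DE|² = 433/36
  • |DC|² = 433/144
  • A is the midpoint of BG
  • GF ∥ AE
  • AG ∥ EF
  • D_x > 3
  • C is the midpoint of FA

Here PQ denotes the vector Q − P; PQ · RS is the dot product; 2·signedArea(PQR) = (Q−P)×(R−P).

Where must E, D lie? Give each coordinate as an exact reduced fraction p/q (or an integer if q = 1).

D = (10/3, -3)
E = (1/2, -5)

1. E_x = 1/2  [AG ∥ EF ∩ GF ∥ AE]
2. E_y = -5  [AG ∥ EF ∩ GF ∥ AE]
   → E = (1/2, -5)
3. D_x = 10/3  [line -2·x + 17/4·y + 233/12 = 0 ∩ |DE|² = 433/36]
4. D_y = -3  [line -2·x + 17/4·y + 233/12 = 0 ∩ |DE|² = 433/36]
   → D = (10/3, -3)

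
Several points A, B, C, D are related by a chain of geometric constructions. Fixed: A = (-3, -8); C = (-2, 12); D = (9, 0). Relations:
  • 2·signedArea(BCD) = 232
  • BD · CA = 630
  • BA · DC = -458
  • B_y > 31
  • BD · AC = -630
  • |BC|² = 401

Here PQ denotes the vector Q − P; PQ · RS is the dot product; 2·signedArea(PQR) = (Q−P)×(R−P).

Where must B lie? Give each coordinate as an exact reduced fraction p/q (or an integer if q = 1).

1. B_x = -1  [2·signedArea(BCD) = 232 ∩ BD · AC = -630]
2. B_y = 32  [2·signedArea(BCD) = 232 ∩ BD · AC = -630]
   → B = (-1, 32)

B = (-1, 32)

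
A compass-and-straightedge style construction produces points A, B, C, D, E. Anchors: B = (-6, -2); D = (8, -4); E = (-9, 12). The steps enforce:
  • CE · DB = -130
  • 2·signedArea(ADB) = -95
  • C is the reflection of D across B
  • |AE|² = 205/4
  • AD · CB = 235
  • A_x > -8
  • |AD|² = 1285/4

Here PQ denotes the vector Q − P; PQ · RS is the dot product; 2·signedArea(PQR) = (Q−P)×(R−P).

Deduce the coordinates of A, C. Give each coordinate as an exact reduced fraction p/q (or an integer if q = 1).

A = (-15/2, 5)
C = (-20, 0)

1. A_x = -15/2  [line -2·x + -14·y + 55 = 0 ∩ |AE|² = 205/4]
2. A_y = 5  [line -2·x + -14·y + 55 = 0 ∩ |AE|² = 205/4]
   → A = (-15/2, 5)
3. C_x = -20  [AD · CB = 235 ∩ C is the reflection of D across B]
4. C_y = 0  [AD · CB = 235 ∩ C is the reflection of D across B]
   → C = (-20, 0)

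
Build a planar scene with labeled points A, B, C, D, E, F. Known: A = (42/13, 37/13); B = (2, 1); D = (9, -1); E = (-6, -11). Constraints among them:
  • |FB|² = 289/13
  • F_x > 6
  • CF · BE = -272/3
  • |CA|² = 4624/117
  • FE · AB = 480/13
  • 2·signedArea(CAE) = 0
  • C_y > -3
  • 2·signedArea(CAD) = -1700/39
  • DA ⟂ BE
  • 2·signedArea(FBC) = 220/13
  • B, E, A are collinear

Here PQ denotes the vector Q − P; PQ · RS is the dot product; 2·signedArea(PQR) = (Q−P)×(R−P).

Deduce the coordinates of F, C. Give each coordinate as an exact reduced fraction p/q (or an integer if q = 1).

1. F_x = 87/13  [line 16/13·x + 24/13·y + -120/13 = 0 ∩ |FB|² = 289/13]
2. F_y = 7/13  [line 16/13·x + 24/13·y + -120/13 = 0 ∩ |FB|² = 289/13]
   → F = (87/13, 7/13)
3. C_x = -10/39  [2·signedArea(FBC) = 220/13 ∩ 2·signedArea(CAE) = 0]
4. C_y = -31/13  [2·signedArea(FBC) = 220/13 ∩ 2·signedArea(CAE) = 0]
   → C = (-10/39, -31/13)

C = (-10/39, -31/13)
F = (87/13, 7/13)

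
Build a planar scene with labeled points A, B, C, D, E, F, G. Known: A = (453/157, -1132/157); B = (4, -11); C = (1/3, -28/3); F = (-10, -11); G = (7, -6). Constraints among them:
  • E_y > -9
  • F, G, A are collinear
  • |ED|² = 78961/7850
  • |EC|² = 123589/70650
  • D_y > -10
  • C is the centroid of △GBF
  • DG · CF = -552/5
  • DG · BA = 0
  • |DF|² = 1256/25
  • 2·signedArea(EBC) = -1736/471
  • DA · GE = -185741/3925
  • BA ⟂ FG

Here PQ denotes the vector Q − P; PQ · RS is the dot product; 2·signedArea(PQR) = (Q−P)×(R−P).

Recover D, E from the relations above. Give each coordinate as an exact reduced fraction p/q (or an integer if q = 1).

1. D_x = -16/5  [DG · BA = 0 ∩ DG · CF = -552/5]
2. D_y = -9  [DG · BA = 0 ∩ DG · CF = -552/5]
   → D = (-16/5, -9)
3. E_x = -247/1570  [2·signedArea(EBC) = -1736/471 ∩ DA · GE = -185741/3925]
4. E_y = -2545/314  [2·signedArea(EBC) = -1736/471 ∩ DA · GE = -185741/3925]
   → E = (-247/1570, -2545/314)

D = (-16/5, -9)
E = (-247/1570, -2545/314)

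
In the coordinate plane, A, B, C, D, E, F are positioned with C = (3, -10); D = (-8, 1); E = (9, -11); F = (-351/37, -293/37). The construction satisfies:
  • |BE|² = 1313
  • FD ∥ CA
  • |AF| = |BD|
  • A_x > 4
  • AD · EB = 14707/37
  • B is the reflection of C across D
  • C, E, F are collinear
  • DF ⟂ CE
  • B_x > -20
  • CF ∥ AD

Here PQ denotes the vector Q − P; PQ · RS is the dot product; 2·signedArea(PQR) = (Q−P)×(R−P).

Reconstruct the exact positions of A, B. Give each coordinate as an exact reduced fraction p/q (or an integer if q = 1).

1. A_x = 166/37  [CF ∥ AD ∩ FD ∥ CA]
2. A_y = -40/37  [CF ∥ AD ∩ FD ∥ CA]
   → A = (166/37, -40/37)
3. B_x = -19  [B is the reflection of C across D]
4. B_y = 12  [B is the reflection of C across D]
   → B = (-19, 12)

A = (166/37, -40/37)
B = (-19, 12)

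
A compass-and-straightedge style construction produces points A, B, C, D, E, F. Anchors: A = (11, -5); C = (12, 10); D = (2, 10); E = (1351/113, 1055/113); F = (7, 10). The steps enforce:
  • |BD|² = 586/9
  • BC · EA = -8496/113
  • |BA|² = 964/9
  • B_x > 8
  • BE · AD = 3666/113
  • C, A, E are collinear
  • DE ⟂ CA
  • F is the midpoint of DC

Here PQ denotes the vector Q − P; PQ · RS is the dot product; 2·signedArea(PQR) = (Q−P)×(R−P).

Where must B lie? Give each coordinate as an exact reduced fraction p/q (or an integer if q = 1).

B = (25/3, 5)

1. B_x = 25/3  [BE · AD = 3666/113 ∩ BC · EA = -8496/113]
2. B_y = 5  [BE · AD = 3666/113 ∩ BC · EA = -8496/113]
   → B = (25/3, 5)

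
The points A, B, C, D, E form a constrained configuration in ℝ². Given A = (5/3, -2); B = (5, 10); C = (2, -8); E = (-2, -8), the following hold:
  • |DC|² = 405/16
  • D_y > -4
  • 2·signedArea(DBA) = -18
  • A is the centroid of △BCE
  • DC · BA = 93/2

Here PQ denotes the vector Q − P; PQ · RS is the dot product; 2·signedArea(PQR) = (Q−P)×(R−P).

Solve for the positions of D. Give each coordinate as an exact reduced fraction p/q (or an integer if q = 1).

D = (-1/4, -7/2)

1. D_x = -1/4  [2·signedArea(DBA) = -18 ∩ DC · BA = 93/2]
2. D_y = -7/2  [2·signedArea(DBA) = -18 ∩ DC · BA = 93/2]
   → D = (-1/4, -7/2)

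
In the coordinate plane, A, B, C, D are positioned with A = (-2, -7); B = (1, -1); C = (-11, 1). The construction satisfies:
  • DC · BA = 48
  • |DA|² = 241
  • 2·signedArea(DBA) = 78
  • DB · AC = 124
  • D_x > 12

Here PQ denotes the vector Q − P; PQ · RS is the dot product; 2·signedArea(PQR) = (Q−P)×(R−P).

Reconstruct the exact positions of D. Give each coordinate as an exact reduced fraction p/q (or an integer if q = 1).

D = (13, -3)

1. D_x = 13  [DB · AC = 124 ∩ DC · BA = 48]
2. D_y = -3  [DB · AC = 124 ∩ DC · BA = 48]
   → D = (13, -3)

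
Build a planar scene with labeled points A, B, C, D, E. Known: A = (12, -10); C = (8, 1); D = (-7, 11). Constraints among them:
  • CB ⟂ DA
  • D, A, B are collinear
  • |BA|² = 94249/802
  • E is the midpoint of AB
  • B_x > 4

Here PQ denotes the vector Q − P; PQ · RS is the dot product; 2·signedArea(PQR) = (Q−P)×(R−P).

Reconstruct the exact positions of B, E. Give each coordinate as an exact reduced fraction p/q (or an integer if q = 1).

B = (3791/802, -1573/802)
E = (13415/1604, -9593/1604)

1. B_x = 3791/802  [D, A, B are collinear ∩ CB ⟂ DA]
2. B_y = -1573/802  [D, A, B are collinear ∩ CB ⟂ DA]
   → B = (3791/802, -1573/802)
3. E_x = 13415/1604  [E is the midpoint of AB]
4. E_y = -9593/1604  [E is the midpoint of AB]
   → E = (13415/1604, -9593/1604)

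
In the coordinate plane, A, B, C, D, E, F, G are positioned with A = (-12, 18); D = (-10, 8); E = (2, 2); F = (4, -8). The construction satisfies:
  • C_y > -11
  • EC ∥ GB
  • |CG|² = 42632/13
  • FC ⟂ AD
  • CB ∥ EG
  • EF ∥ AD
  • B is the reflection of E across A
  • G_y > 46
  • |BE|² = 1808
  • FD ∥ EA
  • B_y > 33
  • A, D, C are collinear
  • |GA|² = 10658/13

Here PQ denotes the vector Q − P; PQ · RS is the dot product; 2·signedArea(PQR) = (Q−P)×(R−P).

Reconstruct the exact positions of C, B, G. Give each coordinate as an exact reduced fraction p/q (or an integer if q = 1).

B = (-26, 34)
C = (-83/13, -131/13)
G = (-229/13, 599/13)

1. C_x = -83/13  [A, D, C are collinear ∩ FC ⟂ AD]
2. C_y = -131/13  [A, D, C are collinear ∩ FC ⟂ AD]
   → C = (-83/13, -131/13)
3. B_x = -26  [B is the reflection of E across A]
4. B_y = 34  [B is the reflection of E across A]
   → B = (-26, 34)
5. G_x = -229/13  [EC ∥ GB ∩ CB ∥ EG]
6. G_y = 599/13  [EC ∥ GB ∩ CB ∥ EG]
   → G = (-229/13, 599/13)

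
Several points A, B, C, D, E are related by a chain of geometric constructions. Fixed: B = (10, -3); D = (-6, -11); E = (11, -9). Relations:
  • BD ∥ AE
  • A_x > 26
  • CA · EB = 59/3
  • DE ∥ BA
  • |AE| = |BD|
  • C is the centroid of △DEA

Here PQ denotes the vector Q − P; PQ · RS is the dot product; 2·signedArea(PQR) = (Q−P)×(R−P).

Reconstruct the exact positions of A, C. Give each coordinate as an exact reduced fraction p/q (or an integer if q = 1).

A = (27, -1)
C = (32/3, -7)

1. A_x = 27  [BD ∥ AE ∩ DE ∥ BA]
2. A_y = -1  [BD ∥ AE ∩ DE ∥ BA]
   → A = (27, -1)
3. C_x = 32/3  [C is the centroid of △DEA]
4. C_y = -7  [C is the centroid of △DEA]
   → C = (32/3, -7)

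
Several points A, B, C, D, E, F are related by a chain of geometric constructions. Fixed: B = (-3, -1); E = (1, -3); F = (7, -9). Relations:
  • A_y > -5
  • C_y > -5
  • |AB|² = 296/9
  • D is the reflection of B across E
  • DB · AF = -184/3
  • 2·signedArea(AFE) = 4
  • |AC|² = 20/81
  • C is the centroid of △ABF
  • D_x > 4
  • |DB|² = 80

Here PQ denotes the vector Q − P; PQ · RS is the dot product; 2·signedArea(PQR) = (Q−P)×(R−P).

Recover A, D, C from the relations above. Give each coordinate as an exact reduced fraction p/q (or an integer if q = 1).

A = (5/3, -13/3)
C = (17/9, -43/9)
D = (5, -5)

1. D_x = 5  [D is the reflection of B across E]
2. D_y = -5  [D is the reflection of B across E]
   → D = (5, -5)
3. A_x = 5/3  [2·signedArea(AFE) = 4 ∩ DB · AF = -184/3]
4. A_y = -13/3  [2·signedArea(AFE) = 4 ∩ DB · AF = -184/3]
   → A = (5/3, -13/3)
5. C_x = 17/9  [C is the centroid of △ABF]
6. C_y = -43/9  [C is the centroid of △ABF]
   → C = (17/9, -43/9)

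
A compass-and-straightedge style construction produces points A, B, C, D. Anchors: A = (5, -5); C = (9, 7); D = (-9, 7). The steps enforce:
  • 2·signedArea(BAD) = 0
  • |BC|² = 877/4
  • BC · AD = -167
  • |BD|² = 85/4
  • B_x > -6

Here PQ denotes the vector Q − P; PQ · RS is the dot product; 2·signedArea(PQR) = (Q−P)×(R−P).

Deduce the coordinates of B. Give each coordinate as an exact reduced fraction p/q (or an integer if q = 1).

1. B_x = -11/2  [2·signedArea(BAD) = 0 ∩ BC · AD = -167]
2. B_y = 4  [2·signedArea(BAD) = 0 ∩ BC · AD = -167]
   → B = (-11/2, 4)

B = (-11/2, 4)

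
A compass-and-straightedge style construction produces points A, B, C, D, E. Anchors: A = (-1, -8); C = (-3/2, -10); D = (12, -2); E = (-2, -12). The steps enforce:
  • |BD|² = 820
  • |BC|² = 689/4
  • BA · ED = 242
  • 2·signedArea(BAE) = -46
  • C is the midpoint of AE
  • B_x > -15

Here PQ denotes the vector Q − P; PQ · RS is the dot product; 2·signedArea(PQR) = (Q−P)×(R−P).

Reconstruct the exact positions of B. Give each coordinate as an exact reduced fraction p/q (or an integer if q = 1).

1. B_x = -14  [BA · ED = 242 ∩ 2·signedArea(BAE) = -46]
2. B_y = -14  [BA · ED = 242 ∩ 2·signedArea(BAE) = -46]
   → B = (-14, -14)

B = (-14, -14)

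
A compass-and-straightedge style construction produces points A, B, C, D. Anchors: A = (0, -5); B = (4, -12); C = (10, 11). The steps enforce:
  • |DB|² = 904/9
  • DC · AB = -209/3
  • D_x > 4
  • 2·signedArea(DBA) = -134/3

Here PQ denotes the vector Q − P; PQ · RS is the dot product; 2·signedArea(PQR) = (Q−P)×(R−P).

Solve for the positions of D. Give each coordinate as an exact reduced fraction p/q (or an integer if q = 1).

1. D_x = 14/3  [2·signedArea(DBA) = -134/3 ∩ DC · AB = -209/3]
2. D_y = -2  [2·signedArea(DBA) = -134/3 ∩ DC · AB = -209/3]
   → D = (14/3, -2)

D = (14/3, -2)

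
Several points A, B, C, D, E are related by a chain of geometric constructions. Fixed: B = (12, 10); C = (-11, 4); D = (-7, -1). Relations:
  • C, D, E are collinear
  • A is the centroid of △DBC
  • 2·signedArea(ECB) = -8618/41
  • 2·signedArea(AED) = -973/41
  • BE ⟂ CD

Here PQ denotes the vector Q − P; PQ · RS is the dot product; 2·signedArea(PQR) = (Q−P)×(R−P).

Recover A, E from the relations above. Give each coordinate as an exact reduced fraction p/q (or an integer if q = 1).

A = (-2, 13/3)
E = (-203/41, -146/41)

1. A_x = -2  [A is the centroid of △DBC]
2. A_y = 13/3  [A is the centroid of △DBC]
   → A = (-2, 13/3)
3. E_x = -203/41  [C, D, E are collinear ∩ BE ⟂ CD]
4. E_y = -146/41  [C, D, E are collinear ∩ BE ⟂ CD]
   → E = (-203/41, -146/41)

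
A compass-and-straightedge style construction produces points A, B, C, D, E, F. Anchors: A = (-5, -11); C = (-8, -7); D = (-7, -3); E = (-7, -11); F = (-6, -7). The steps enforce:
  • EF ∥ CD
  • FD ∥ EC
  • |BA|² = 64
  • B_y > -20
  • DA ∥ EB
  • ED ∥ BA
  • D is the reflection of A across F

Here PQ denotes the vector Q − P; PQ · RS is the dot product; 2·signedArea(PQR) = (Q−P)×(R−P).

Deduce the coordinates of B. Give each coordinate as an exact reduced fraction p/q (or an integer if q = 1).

1. B_x = -5  [ED ∥ BA ∩ DA ∥ EB]
2. B_y = -19  [ED ∥ BA ∩ DA ∥ EB]
   → B = (-5, -19)

B = (-5, -19)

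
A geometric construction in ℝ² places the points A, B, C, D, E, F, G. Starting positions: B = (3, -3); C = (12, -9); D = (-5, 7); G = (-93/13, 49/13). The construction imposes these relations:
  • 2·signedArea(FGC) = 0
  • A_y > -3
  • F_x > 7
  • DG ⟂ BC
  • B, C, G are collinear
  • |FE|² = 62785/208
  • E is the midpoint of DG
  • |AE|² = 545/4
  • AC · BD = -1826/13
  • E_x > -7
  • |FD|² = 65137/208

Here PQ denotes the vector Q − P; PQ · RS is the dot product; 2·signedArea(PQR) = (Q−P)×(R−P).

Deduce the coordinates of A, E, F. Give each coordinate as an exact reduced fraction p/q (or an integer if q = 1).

1. E_x = -79/13  [E is the midpoint of DG]
2. E_y = 70/13  [E is the midpoint of DG]
   → E = (-79/13, 70/13)
3. F_x = 375/52  [line 166/13·x + 249/13·y + 249/13 = 0 ∩ |FE|² = 62785/208]
4. F_y = -151/26  [line 166/13·x + 249/13·y + 249/13 = 0 ∩ |FE|² = 62785/208]
   → F = (375/52, -151/26)
5. A_x = 63/26  [line 8·x + -10·y + -592/13 = 0 ∩ |AE|² = 545/4]
6. A_y = -34/13  [line 8·x + -10·y + -592/13 = 0 ∩ |AE|² = 545/4]
   → A = (63/26, -34/13)

A = (63/26, -34/13)
E = (-79/13, 70/13)
F = (375/52, -151/26)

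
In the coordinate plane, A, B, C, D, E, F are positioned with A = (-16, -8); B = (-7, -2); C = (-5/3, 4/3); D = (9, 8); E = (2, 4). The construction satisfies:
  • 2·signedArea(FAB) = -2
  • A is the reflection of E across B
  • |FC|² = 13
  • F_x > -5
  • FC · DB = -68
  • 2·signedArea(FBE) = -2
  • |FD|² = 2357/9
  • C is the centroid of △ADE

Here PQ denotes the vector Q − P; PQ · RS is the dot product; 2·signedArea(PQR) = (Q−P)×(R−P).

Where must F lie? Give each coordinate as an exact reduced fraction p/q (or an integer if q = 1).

1. F_x = -14/3  [FC · DB = -68 ∩ 2·signedArea(FAB) = -2]
2. F_y = -2/3  [FC · DB = -68 ∩ 2·signedArea(FAB) = -2]
   → F = (-14/3, -2/3)

F = (-14/3, -2/3)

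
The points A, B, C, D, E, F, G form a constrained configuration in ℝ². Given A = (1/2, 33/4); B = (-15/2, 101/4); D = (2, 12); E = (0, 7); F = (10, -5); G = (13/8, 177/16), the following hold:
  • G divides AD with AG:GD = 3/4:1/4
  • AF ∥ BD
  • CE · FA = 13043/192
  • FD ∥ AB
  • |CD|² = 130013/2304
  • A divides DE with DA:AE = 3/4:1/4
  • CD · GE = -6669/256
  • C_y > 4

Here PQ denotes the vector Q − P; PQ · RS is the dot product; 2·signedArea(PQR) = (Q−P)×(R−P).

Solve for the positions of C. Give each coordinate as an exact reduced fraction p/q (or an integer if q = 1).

1. C_x = 97/24  [CD · GE = -6669/256 ∩ CE · FA = 13043/192]
2. C_y = 229/48  [CD · GE = -6669/256 ∩ CE · FA = 13043/192]
   → C = (97/24, 229/48)

C = (97/24, 229/48)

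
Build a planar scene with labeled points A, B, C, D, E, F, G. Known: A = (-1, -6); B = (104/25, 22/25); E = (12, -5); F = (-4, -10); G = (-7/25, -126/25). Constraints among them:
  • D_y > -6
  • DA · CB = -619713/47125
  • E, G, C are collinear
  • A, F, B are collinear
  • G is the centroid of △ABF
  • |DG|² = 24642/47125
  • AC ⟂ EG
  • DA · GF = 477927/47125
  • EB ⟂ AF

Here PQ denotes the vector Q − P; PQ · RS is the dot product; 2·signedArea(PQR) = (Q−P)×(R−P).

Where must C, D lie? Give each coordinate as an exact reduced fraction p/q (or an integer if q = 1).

1. C_x = -47272/47125  [E, G, C are collinear ∩ AC ⟂ EG]
2. C_y = -237621/47125  [E, G, C are collinear ∩ AC ⟂ EG]
   → C = (-47272/47125, -237621/47125)
3. D_x = 20882/47125  [DA · CB = -619713/47125 ∩ DA · GF = 477927/47125]
4. D_y = -237399/47125  [DA · CB = -619713/47125 ∩ DA · GF = 477927/47125]
   → D = (20882/47125, -237399/47125)

C = (-47272/47125, -237621/47125)
D = (20882/47125, -237399/47125)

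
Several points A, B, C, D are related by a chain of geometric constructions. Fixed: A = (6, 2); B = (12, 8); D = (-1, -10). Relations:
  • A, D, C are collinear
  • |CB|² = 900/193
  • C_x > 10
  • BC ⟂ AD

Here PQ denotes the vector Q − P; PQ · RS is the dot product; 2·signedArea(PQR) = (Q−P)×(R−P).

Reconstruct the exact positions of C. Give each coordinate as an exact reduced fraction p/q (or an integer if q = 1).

1. C_x = 1956/193  [A, D, C are collinear ∩ BC ⟂ AD]
2. C_y = 1754/193  [A, D, C are collinear ∩ BC ⟂ AD]
   → C = (1956/193, 1754/193)

C = (1956/193, 1754/193)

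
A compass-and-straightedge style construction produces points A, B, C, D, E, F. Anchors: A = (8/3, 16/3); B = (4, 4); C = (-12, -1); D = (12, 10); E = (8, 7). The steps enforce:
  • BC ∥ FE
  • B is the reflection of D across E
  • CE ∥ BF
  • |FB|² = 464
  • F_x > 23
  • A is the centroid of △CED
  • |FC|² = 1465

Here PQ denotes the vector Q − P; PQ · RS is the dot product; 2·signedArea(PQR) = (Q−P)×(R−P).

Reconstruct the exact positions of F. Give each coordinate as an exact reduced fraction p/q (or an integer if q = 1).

1. F_x = 24  [BC ∥ FE ∩ CE ∥ BF]
2. F_y = 12  [BC ∥ FE ∩ CE ∥ BF]
   → F = (24, 12)

F = (24, 12)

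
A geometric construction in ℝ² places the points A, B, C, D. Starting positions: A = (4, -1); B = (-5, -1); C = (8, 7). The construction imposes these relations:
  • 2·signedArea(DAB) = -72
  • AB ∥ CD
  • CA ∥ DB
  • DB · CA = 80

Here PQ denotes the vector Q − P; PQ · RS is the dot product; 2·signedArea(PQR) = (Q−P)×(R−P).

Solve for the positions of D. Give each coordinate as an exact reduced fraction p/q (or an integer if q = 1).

1. D_x = -1  [CA ∥ DB ∩ AB ∥ CD]
2. D_y = 7  [CA ∥ DB ∩ AB ∥ CD]
   → D = (-1, 7)

D = (-1, 7)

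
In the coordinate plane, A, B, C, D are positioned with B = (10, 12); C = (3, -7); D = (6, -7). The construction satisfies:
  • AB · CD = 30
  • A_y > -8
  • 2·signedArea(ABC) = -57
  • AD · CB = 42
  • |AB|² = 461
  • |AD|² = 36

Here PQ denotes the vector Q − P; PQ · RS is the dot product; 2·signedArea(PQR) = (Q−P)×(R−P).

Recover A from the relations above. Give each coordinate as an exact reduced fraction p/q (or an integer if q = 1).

A = (0, -7)

1. A_x = 0  [AD · CB = 42 ∩ 2·signedArea(ABC) = -57]
2. A_y = -7  [AD · CB = 42 ∩ 2·signedArea(ABC) = -57]
   → A = (0, -7)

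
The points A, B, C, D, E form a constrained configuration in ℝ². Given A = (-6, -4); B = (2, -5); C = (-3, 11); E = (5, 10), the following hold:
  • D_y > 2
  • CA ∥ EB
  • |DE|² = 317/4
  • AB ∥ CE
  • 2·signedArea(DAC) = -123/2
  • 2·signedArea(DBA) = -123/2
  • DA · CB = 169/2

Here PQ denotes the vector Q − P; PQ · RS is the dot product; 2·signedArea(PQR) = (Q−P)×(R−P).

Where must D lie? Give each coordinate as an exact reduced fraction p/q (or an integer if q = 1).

1. D_x = -1/2  [DA · CB = 169/2 ∩ 2·signedArea(DBA) = -123/2]
2. D_y = 3  [DA · CB = 169/2 ∩ 2·signedArea(DBA) = -123/2]
   → D = (-1/2, 3)

D = (-1/2, 3)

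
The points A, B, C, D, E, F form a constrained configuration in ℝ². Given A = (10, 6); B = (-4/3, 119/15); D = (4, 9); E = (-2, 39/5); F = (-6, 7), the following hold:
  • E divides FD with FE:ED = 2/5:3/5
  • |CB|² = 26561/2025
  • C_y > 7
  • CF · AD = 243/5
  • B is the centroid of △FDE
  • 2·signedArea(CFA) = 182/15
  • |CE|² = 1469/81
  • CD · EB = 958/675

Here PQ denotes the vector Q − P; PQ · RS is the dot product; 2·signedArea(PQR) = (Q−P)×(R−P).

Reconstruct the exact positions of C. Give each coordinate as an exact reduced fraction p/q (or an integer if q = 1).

1. C_x = 20/9  [CD · EB = 958/675 ∩ 2·signedArea(CFA) = 182/15]
2. C_y = 326/45  [CD · EB = 958/675 ∩ 2·signedArea(CFA) = 182/15]
   → C = (20/9, 326/45)

C = (20/9, 326/45)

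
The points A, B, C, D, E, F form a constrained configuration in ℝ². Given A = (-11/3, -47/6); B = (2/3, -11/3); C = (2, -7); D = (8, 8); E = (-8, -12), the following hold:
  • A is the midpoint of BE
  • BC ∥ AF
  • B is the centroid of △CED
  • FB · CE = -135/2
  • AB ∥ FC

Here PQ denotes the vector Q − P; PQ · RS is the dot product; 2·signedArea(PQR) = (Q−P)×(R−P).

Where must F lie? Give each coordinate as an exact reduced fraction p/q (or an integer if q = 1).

F = (-7/3, -67/6)

1. F_x = -7/3  [AB ∥ FC ∩ BC ∥ AF]
2. F_y = -67/6  [AB ∥ FC ∩ BC ∥ AF]
   → F = (-7/3, -67/6)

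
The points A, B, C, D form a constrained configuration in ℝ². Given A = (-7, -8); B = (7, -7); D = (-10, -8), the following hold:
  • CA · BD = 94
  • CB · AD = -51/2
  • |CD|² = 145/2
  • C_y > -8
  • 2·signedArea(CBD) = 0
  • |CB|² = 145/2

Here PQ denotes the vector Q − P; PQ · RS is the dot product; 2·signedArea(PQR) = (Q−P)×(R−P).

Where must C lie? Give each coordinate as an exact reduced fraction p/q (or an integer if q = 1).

1. C_x = -3/2  [2·signedArea(CBD) = 0 ∩ CA · BD = 94]
2. C_y = -15/2  [2·signedArea(CBD) = 0 ∩ CA · BD = 94]
   → C = (-3/2, -15/2)

C = (-3/2, -15/2)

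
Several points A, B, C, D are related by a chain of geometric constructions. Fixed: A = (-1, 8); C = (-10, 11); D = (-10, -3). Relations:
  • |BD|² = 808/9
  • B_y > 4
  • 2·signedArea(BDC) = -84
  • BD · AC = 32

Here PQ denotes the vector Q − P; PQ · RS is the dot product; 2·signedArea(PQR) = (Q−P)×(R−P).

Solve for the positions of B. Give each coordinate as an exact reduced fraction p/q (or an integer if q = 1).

B = (-4, 13/3)

1. B_x = -4  [BD · AC = 32 ∩ 2·signedArea(BDC) = -84]
2. B_y = 13/3  [BD · AC = 32 ∩ 2·signedArea(BDC) = -84]
   → B = (-4, 13/3)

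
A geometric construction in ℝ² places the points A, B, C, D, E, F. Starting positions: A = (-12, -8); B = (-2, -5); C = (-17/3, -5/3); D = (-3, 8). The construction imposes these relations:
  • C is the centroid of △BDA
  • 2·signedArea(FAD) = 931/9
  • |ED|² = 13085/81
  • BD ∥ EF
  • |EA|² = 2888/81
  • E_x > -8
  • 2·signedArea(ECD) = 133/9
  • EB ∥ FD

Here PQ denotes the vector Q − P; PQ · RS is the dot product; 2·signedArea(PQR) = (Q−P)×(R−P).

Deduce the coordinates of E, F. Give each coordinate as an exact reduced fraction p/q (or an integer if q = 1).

E = (-70/9, -34/9)
F = (-79/9, 83/9)

1. E_x = -70/9  [line -29/3·x + 8/3·y + -586/9 = 0 ∩ |EA|² = 2888/81]
2. E_y = -34/9  [line -29/3·x + 8/3·y + -586/9 = 0 ∩ |EA|² = 2888/81]
   → E = (-70/9, -34/9)
3. F_x = -79/9  [EB ∥ FD ∩ BD ∥ EF]
4. F_y = 83/9  [EB ∥ FD ∩ BD ∥ EF]
   → F = (-79/9, 83/9)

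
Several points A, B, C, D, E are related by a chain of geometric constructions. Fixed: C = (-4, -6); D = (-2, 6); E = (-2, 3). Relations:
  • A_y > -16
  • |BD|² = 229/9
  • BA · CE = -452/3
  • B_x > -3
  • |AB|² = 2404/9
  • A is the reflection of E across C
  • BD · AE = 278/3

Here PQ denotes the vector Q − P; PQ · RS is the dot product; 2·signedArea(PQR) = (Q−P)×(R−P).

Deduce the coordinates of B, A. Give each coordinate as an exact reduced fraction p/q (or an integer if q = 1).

1. A_x = -6  [A is the reflection of E across C]
2. A_y = -15  [A is the reflection of E across C]
   → A = (-6, -15)
3. B_x = -8/3  [line -4·x + -18·y + 22/3 = 0 ∩ |BD|² = 229/9]
4. B_y = 1  [line -4·x + -18·y + 22/3 = 0 ∩ |BD|² = 229/9]
   → B = (-8/3, 1)

A = (-6, -15)
B = (-8/3, 1)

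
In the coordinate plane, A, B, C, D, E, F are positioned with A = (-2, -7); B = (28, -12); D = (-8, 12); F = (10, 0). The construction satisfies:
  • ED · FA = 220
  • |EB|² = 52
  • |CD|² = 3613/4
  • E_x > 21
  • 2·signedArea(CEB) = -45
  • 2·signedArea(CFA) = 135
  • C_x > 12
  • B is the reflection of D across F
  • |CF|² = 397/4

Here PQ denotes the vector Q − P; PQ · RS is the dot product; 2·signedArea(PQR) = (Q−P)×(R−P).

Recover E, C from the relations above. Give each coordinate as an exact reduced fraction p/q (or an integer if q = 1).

C = (13, -19/2)
E = (22, -8)

1. C_x = 13  [line 7·x + -12·y + -205 = 0 ∩ |CD|² = 3613/4]
2. C_y = -19/2  [line 7·x + -12·y + -205 = 0 ∩ |CD|² = 3613/4]
   → C = (13, -19/2)
3. E_x = 22  [ED · FA = 220 ∩ 2·signedArea(CEB) = -45]
4. E_y = -8  [ED · FA = 220 ∩ 2·signedArea(CEB) = -45]
   → E = (22, -8)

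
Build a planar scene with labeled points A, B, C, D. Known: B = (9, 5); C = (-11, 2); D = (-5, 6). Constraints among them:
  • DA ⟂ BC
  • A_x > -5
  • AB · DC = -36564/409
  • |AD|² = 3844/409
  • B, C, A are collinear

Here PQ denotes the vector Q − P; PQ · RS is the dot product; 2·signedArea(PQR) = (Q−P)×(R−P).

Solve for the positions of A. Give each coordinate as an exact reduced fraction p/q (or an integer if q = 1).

A = (-1859/409, 1214/409)

1. A_x = -1859/409  [B, C, A are collinear ∩ DA ⟂ BC]
2. A_y = 1214/409  [B, C, A are collinear ∩ DA ⟂ BC]
   → A = (-1859/409, 1214/409)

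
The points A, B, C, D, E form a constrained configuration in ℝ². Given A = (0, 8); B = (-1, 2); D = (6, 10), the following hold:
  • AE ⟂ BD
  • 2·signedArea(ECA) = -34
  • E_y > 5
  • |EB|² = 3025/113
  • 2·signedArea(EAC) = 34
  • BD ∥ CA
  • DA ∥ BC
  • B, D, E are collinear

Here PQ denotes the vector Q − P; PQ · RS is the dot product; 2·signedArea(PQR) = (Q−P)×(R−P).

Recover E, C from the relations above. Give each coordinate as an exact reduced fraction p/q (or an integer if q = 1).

1. E_x = 272/113  [B, D, E are collinear ∩ AE ⟂ BD]
2. E_y = 666/113  [B, D, E are collinear ∩ AE ⟂ BD]
   → E = (272/113, 666/113)
3. C_x = -7  [BD ∥ CA ∩ DA ∥ BC]
4. C_y = 0  [BD ∥ CA ∩ DA ∥ BC]
   → C = (-7, 0)

C = (-7, 0)
E = (272/113, 666/113)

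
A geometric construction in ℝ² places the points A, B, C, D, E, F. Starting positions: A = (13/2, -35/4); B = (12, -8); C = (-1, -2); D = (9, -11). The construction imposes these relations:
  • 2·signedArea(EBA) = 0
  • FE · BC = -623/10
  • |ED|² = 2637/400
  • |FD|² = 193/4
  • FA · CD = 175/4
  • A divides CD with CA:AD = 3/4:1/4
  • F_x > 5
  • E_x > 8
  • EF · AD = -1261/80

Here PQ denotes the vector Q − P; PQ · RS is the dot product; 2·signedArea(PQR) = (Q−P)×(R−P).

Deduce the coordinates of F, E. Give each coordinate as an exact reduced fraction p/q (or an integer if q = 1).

1. F_x = 11/2  [line -10·x + 9·y + 100 = 0 ∩ |FD|² = 193/4]
2. F_y = -5  [line -10·x + 9·y + 100 = 0 ∩ |FD|² = 193/4]
   → F = (11/2, -5)
3. E_x = 87/10  [2·signedArea(EBA) = 0 ∩ FE · BC = -623/10]
4. E_y = -169/20  [2·signedArea(EBA) = 0 ∩ FE · BC = -623/10]
   → E = (87/10, -169/20)

E = (87/10, -169/20)
F = (11/2, -5)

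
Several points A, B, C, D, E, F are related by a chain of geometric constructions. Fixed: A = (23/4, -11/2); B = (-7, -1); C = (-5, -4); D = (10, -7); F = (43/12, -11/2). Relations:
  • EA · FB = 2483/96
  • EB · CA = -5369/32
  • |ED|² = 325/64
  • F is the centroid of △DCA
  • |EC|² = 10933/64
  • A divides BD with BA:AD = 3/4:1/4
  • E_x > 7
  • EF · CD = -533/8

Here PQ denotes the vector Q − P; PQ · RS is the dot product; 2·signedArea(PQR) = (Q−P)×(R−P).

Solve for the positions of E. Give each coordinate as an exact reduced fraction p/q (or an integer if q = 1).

1. E_x = 63/8  [EF · CD = -533/8 ∩ EA · FB = 2483/96]
2. E_y = -25/4  [EF · CD = -533/8 ∩ EA · FB = 2483/96]
   → E = (63/8, -25/4)

E = (63/8, -25/4)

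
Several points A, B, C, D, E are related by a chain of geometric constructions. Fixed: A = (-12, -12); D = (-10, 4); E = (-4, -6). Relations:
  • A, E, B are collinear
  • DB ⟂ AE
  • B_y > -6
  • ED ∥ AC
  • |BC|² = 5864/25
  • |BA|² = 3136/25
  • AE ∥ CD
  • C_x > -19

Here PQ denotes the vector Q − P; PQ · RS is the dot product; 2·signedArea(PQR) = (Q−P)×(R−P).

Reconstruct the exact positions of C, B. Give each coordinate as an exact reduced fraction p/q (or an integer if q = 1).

B = (-76/25, -132/25)
C = (-18, -2)

1. C_x = -18  [AE ∥ CD ∩ ED ∥ AC]
2. C_y = -2  [AE ∥ CD ∩ ED ∥ AC]
   → C = (-18, -2)
3. B_x = -76/25  [A, E, B are collinear ∩ DB ⟂ AE]
4. B_y = -132/25  [A, E, B are collinear ∩ DB ⟂ AE]
   → B = (-76/25, -132/25)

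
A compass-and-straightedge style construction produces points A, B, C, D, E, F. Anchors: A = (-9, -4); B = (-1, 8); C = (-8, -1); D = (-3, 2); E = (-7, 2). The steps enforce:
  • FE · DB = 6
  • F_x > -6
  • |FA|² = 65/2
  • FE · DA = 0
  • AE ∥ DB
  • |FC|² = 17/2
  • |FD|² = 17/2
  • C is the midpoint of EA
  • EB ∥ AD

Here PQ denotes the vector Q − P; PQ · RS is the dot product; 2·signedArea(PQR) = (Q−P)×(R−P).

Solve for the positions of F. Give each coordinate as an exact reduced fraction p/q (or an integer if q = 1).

1. F_x = -11/2  [FE · DA = 0 ∩ FE · DB = 6]
2. F_y = 1/2  [FE · DA = 0 ∩ FE · DB = 6]
   → F = (-11/2, 1/2)

F = (-11/2, 1/2)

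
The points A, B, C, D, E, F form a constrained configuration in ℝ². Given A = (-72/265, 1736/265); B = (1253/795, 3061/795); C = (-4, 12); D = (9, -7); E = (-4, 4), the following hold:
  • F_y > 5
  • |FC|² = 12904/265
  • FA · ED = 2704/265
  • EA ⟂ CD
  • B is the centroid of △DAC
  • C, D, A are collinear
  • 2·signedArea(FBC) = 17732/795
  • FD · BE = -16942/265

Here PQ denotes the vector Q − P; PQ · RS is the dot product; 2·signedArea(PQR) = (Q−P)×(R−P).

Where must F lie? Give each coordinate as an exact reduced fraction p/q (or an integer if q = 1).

F = (-566/265, 1398/265)

1. F_x = -566/265  [FD · BE = -16942/265 ∩ 2·signedArea(FBC) = 17732/795]
2. F_y = 1398/265  [FD · BE = -16942/265 ∩ 2·signedArea(FBC) = 17732/795]
   → F = (-566/265, 1398/265)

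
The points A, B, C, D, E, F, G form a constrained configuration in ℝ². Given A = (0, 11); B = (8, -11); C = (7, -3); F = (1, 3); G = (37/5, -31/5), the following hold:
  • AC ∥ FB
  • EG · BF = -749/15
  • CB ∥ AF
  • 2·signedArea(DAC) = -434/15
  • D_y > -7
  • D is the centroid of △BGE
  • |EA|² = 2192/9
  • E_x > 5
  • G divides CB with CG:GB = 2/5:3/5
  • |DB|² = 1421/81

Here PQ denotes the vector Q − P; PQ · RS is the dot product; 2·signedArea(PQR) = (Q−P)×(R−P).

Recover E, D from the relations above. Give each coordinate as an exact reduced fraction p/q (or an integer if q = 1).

D = (311/45, -313/45)
E = (16/3, -11/3)

1. D_x = 311/45  [line 14·x + 7·y + -721/15 = 0 ∩ |DB|² = 1421/81]
2. D_y = -313/45  [line 14·x + 7·y + -721/15 = 0 ∩ |DB|² = 1421/81]
   → D = (311/45, -313/45)
3. E_x = 16/3  [EG · BF = -749/15 ∩ D is the centroid of △BGE]
4. E_y = -11/3  [EG · BF = -749/15 ∩ D is the centroid of △BGE]
   → E = (16/3, -11/3)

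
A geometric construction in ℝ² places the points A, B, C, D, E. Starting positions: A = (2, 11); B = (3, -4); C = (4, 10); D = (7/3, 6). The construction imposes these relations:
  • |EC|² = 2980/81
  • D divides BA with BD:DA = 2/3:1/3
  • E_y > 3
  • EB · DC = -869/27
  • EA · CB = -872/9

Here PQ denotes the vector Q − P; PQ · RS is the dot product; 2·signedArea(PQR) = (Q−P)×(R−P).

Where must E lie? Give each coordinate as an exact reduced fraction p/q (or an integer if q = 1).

E = (28/9, 4)

1. E_x = 28/9  [EA · CB = -872/9 ∩ EB · DC = -869/27]
2. E_y = 4  [EA · CB = -872/9 ∩ EB · DC = -869/27]
   → E = (28/9, 4)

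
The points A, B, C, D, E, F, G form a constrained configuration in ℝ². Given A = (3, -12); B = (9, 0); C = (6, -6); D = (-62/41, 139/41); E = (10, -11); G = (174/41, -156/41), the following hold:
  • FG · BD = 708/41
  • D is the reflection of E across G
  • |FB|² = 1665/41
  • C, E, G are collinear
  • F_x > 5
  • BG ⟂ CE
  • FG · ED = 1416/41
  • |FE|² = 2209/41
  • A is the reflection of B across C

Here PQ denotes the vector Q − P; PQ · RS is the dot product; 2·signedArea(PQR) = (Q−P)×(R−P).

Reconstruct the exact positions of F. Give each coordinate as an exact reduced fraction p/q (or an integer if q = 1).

F = (222/41, -216/41)

1. F_x = 222/41  [FG · BD = 708/41 ∩ FG · ED = 1416/41]
2. F_y = -216/41  [FG · BD = 708/41 ∩ FG · ED = 1416/41]
   → F = (222/41, -216/41)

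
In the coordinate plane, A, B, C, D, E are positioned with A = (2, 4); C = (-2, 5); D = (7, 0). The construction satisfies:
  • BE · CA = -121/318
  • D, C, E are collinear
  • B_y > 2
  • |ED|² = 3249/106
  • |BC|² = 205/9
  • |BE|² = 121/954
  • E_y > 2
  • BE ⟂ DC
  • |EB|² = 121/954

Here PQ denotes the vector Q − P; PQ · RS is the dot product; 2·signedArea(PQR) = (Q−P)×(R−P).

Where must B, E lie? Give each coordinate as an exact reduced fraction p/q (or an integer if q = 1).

B = (7/3, 3)
E = (229/106, 285/106)

1. E_x = 229/106  [line -5·x + -9·y + 35 = 0 ∩ |ED|² = 3249/106]
2. E_y = 285/106  [line -5·x + -9·y + 35 = 0 ∩ |ED|² = 3249/106]
   → E = (229/106, 285/106)
3. B_x = 7/3  [BE · CA = -121/318 ∩ BE ⟂ DC]
4. B_y = 3  [BE · CA = -121/318 ∩ BE ⟂ DC]
   → B = (7/3, 3)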